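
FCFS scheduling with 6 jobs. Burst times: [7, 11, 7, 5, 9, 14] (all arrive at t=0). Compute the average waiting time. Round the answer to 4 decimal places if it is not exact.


FCFS order (as given): [7, 11, 7, 5, 9, 14]
Waiting times:
  Job 1: wait = 0
  Job 2: wait = 7
  Job 3: wait = 18
  Job 4: wait = 25
  Job 5: wait = 30
  Job 6: wait = 39
Sum of waiting times = 119
Average waiting time = 119/6 = 19.8333

19.8333


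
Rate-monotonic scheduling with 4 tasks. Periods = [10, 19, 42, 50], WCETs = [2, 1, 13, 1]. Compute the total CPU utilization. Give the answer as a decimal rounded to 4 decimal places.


Compute individual utilizations (exact fractions):
  Task 1: C/T = 2/10 = 1/5 (approx. 0.2)
  Task 2: C/T = 1/19 (approx. 0.0526)
  Task 3: C/T = 13/42 (approx. 0.3095)
  Task 4: C/T = 1/50 (approx. 0.02)
Total utilization U = 1/5 + 1/19 + 13/42 + 1/50 = 5807/9975
Rounded to 4 decimal places: U = 0.5822
RM (Liu & Layland) bound for 4 tasks = 0.756828; compare with U = 5807/9975 (approx. 0.582155)
U <= bound, so schedulable by RM sufficient condition.

0.5822


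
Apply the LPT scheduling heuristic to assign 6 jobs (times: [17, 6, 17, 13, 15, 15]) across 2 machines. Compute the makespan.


Sort jobs in decreasing order (LPT): [17, 17, 15, 15, 13, 6]
Assign each job to the least loaded machine:
  Machine 1: jobs [17, 15, 13], load = 45
  Machine 2: jobs [17, 15, 6], load = 38
Makespan = max load = 45

45


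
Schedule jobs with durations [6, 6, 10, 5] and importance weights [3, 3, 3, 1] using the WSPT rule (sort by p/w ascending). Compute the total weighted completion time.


Compute p/w ratios and sort ascending (WSPT): [(6, 3), (6, 3), (10, 3), (5, 1)]
Compute weighted completion times:
  Job (p=6,w=3): C=6, w*C=3*6=18
  Job (p=6,w=3): C=12, w*C=3*12=36
  Job (p=10,w=3): C=22, w*C=3*22=66
  Job (p=5,w=1): C=27, w*C=1*27=27
Total weighted completion time = 147

147


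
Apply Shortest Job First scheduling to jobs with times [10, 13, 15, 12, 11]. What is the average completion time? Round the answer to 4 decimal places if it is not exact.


SJF order (ascending): [10, 11, 12, 13, 15]
Completion times:
  Job 1: burst=10, C=10
  Job 2: burst=11, C=21
  Job 3: burst=12, C=33
  Job 4: burst=13, C=46
  Job 5: burst=15, C=61
Average completion = 171/5 = 34.2

34.2


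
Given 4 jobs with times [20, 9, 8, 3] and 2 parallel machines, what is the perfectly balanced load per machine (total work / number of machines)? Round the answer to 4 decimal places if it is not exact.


Total processing time = 20 + 9 + 8 + 3 = 40
Number of machines = 2
Ideal balanced load = 40 / 2 = 20.0

20.0


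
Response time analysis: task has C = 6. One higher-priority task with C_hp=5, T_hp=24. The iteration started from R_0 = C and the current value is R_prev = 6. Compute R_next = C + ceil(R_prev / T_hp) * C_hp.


R_next = C + ceil(R_prev / T_hp) * C_hp
ceil(6 / 24) = ceil(0.25) = 1
Interference = 1 * 5 = 5
R_next = 6 + 5 = 11

11


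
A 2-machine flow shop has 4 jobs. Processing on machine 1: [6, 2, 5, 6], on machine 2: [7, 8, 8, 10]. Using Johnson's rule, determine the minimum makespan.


Apply Johnson's rule:
  Group 1 (a <= b): [(2, 2, 8), (3, 5, 8), (1, 6, 7), (4, 6, 10)]
  Group 2 (a > b): []
Optimal job order: [2, 3, 1, 4]
Schedule:
  Job 2: M1 done at 2, M2 done at 10
  Job 3: M1 done at 7, M2 done at 18
  Job 1: M1 done at 13, M2 done at 25
  Job 4: M1 done at 19, M2 done at 35
Makespan = 35

35


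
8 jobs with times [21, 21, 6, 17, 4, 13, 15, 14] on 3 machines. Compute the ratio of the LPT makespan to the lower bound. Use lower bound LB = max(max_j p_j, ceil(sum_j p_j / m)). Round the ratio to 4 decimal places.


LPT order: [21, 21, 17, 15, 14, 13, 6, 4]
Machine loads after assignment: [35, 38, 38]
LPT makespan = 38
Lower bound = max(max_job, ceil(total/3)) = max(21, 37) = 37
Ratio = 38 / 37 = 1.027

1.027


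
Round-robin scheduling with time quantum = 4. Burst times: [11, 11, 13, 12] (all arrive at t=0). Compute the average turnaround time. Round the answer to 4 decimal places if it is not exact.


Time quantum = 4
Execution trace:
  J1 runs 4 units, time = 4
  J2 runs 4 units, time = 8
  J3 runs 4 units, time = 12
  J4 runs 4 units, time = 16
  J1 runs 4 units, time = 20
  J2 runs 4 units, time = 24
  J3 runs 4 units, time = 28
  J4 runs 4 units, time = 32
  J1 runs 3 units, time = 35
  J2 runs 3 units, time = 38
  J3 runs 4 units, time = 42
  J4 runs 4 units, time = 46
  J3 runs 1 units, time = 47
Finish times: [35, 38, 47, 46]
Average turnaround = 166/4 = 41.5

41.5


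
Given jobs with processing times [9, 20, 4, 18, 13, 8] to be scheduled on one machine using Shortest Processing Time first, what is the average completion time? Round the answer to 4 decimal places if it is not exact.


Sort jobs by processing time (SPT order): [4, 8, 9, 13, 18, 20]
Compute completion times sequentially:
  Job 1: processing = 4, completes at 4
  Job 2: processing = 8, completes at 12
  Job 3: processing = 9, completes at 21
  Job 4: processing = 13, completes at 34
  Job 5: processing = 18, completes at 52
  Job 6: processing = 20, completes at 72
Sum of completion times = 195
Average completion time = 195/6 = 32.5

32.5


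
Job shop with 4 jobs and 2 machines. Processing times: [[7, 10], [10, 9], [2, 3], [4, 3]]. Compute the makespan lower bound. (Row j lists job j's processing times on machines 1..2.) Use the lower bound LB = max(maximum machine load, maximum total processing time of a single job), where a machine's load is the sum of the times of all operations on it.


Machine loads:
  Machine 1: 7 + 10 + 2 + 4 = 23
  Machine 2: 10 + 9 + 3 + 3 = 25
Max machine load = 25
Job totals:
  Job 1: 17
  Job 2: 19
  Job 3: 5
  Job 4: 7
Max job total = 19
Lower bound = max(25, 19) = 25

25


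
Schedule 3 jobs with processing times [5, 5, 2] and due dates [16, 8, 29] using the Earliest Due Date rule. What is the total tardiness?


Sort by due date (EDD order): [(5, 8), (5, 16), (2, 29)]
Compute completion times and tardiness:
  Job 1: p=5, d=8, C=5, tardiness=max(0,5-8)=0
  Job 2: p=5, d=16, C=10, tardiness=max(0,10-16)=0
  Job 3: p=2, d=29, C=12, tardiness=max(0,12-29)=0
Total tardiness = 0

0


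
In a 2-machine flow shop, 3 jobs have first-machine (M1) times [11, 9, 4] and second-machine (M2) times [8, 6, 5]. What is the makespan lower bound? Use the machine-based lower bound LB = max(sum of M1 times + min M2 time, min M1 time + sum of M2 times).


LB1 = sum(M1 times) + min(M2 times) = 24 + 5 = 29
LB2 = min(M1 times) + sum(M2 times) = 4 + 19 = 23
Lower bound = max(LB1, LB2) = max(29, 23) = 29

29


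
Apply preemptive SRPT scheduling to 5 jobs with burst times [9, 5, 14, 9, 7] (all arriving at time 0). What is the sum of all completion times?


Since all jobs arrive at t=0, SRPT equals SPT ordering.
SPT order: [5, 7, 9, 9, 14]
Completion times:
  Job 1: p=5, C=5
  Job 2: p=7, C=12
  Job 3: p=9, C=21
  Job 4: p=9, C=30
  Job 5: p=14, C=44
Total completion time = 5 + 12 + 21 + 30 + 44 = 112

112


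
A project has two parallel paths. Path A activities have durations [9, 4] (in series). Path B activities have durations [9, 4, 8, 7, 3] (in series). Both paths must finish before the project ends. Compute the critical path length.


Path A total = 9 + 4 = 13
Path B total = 9 + 4 + 8 + 7 + 3 = 31
Critical path = longest path = max(13, 31) = 31

31


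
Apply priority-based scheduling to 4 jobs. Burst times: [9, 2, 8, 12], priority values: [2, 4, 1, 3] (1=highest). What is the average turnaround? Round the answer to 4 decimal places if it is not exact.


Sort by priority (ascending = highest first):
Order: [(1, 8), (2, 9), (3, 12), (4, 2)]
Completion times:
  Priority 1, burst=8, C=8
  Priority 2, burst=9, C=17
  Priority 3, burst=12, C=29
  Priority 4, burst=2, C=31
Average turnaround = 85/4 = 21.25

21.25


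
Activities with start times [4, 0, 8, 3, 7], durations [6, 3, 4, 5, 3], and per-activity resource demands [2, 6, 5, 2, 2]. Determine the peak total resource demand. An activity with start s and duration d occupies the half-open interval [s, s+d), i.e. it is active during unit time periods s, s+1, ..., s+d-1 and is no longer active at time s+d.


Each activity i is active on [start_i, start_i + duration_i).
Compute total resource usage per time slot:
  t=0: active resources = [6], total = 6
  t=1: active resources = [6], total = 6
  t=2: active resources = [6], total = 6
  t=3: active resources = [2], total = 2
  t=4: active resources = [2, 2], total = 4
  t=5: active resources = [2, 2], total = 4
  t=6: active resources = [2, 2], total = 4
  t=7: active resources = [2, 2, 2], total = 6
  t=8: active resources = [2, 5, 2], total = 9
  t=9: active resources = [2, 5, 2], total = 9
  t=10: active resources = [5], total = 5
  t=11: active resources = [5], total = 5
Peak resource demand = 9

9


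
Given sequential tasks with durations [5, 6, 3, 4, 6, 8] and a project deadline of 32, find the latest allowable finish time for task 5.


LF(activity 5) = deadline - sum of successor durations
Successors: activities 6 through 6 with durations [8]
Sum of successor durations = 8
LF = 32 - 8 = 24

24


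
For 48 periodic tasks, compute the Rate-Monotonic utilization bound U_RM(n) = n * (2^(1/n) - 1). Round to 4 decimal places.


Compute 2^(1/48) = 1.0145453349
Subtract 1: 1.0145453349 - 1 = 0.0145453349
Multiply by n: 48 * 0.0145453349 = 0.6981760752
Round to 4 dp: 0.6982

0.6982


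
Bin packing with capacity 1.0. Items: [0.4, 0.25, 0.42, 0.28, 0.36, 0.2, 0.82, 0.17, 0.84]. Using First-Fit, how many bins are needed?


Place items sequentially using First-Fit:
  Item 0.4 -> new Bin 1
  Item 0.25 -> Bin 1 (now 0.65)
  Item 0.42 -> new Bin 2
  Item 0.28 -> Bin 1 (now 0.93)
  Item 0.36 -> Bin 2 (now 0.78)
  Item 0.2 -> Bin 2 (now 0.98)
  Item 0.82 -> new Bin 3
  Item 0.17 -> Bin 3 (now 0.99)
  Item 0.84 -> new Bin 4
Total bins used = 4

4


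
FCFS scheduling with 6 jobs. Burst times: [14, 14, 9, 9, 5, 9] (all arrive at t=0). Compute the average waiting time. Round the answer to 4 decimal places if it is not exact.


FCFS order (as given): [14, 14, 9, 9, 5, 9]
Waiting times:
  Job 1: wait = 0
  Job 2: wait = 14
  Job 3: wait = 28
  Job 4: wait = 37
  Job 5: wait = 46
  Job 6: wait = 51
Sum of waiting times = 176
Average waiting time = 176/6 = 29.3333

29.3333


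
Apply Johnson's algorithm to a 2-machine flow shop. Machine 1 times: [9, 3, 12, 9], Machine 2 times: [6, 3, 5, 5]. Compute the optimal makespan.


Apply Johnson's rule:
  Group 1 (a <= b): [(2, 3, 3)]
  Group 2 (a > b): [(1, 9, 6), (3, 12, 5), (4, 9, 5)]
Optimal job order: [2, 1, 3, 4]
Schedule:
  Job 2: M1 done at 3, M2 done at 6
  Job 1: M1 done at 12, M2 done at 18
  Job 3: M1 done at 24, M2 done at 29
  Job 4: M1 done at 33, M2 done at 38
Makespan = 38

38


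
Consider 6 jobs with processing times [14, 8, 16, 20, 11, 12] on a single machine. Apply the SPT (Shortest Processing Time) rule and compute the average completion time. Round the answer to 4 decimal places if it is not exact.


Sort jobs by processing time (SPT order): [8, 11, 12, 14, 16, 20]
Compute completion times sequentially:
  Job 1: processing = 8, completes at 8
  Job 2: processing = 11, completes at 19
  Job 3: processing = 12, completes at 31
  Job 4: processing = 14, completes at 45
  Job 5: processing = 16, completes at 61
  Job 6: processing = 20, completes at 81
Sum of completion times = 245
Average completion time = 245/6 = 40.8333

40.8333


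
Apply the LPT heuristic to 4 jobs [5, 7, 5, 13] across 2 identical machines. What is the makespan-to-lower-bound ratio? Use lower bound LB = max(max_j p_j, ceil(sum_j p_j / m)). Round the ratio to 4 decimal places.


LPT order: [13, 7, 5, 5]
Machine loads after assignment: [13, 17]
LPT makespan = 17
Lower bound = max(max_job, ceil(total/2)) = max(13, 15) = 15
Ratio = 17 / 15 = 1.1333

1.1333


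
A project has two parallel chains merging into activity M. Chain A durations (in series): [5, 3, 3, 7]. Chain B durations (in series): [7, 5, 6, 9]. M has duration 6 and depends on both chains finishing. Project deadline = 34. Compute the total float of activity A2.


Forward pass: ES(A2) = sum of predecessors on chain A = 5
EF = ES + duration = 5 + 3 = 8
Backward pass: LF(M) = deadline = 34; LS(M) = 34 - 6 = 28
LF(A2) = LS(M) - sum(successors on chain A) = 28 - 10 = 18
LS = LF - duration = 18 - 3 = 15
Total float = LS - ES = 15 - 5 = 10

10


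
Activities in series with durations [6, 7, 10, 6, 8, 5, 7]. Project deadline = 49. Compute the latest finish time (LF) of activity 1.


LF(activity 1) = deadline - sum of successor durations
Successors: activities 2 through 7 with durations [7, 10, 6, 8, 5, 7]
Sum of successor durations = 43
LF = 49 - 43 = 6

6


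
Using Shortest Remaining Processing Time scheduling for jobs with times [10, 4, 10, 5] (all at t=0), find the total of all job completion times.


Since all jobs arrive at t=0, SRPT equals SPT ordering.
SPT order: [4, 5, 10, 10]
Completion times:
  Job 1: p=4, C=4
  Job 2: p=5, C=9
  Job 3: p=10, C=19
  Job 4: p=10, C=29
Total completion time = 4 + 9 + 19 + 29 = 61

61


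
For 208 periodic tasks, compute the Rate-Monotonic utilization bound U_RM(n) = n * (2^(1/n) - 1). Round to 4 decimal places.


Compute 2^(1/208) = 1.0033379971
Subtract 1: 1.0033379971 - 1 = 0.0033379971
Multiply by n: 208 * 0.0033379971 = 0.6943033968
Round to 4 dp: 0.6943

0.6943


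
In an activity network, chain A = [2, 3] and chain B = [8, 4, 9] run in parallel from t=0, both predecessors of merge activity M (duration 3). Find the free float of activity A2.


ES(A2) = sum of predecessors on chain A = 2
EF(A2) = ES + duration = 2 + 3 = 5
Successor of A2 is M. ES(M) = max(sum(A), sum(B)) = max(5, 21) = 21
Free float = ES(successor) - EF(current) = 21 - 5 = 16

16


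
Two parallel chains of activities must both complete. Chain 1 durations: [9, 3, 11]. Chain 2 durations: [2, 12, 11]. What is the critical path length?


Path A total = 9 + 3 + 11 = 23
Path B total = 2 + 12 + 11 = 25
Critical path = longest path = max(23, 25) = 25

25


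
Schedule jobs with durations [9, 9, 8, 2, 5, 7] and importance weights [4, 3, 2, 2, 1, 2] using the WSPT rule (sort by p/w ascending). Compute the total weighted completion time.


Compute p/w ratios and sort ascending (WSPT): [(2, 2), (9, 4), (9, 3), (7, 2), (8, 2), (5, 1)]
Compute weighted completion times:
  Job (p=2,w=2): C=2, w*C=2*2=4
  Job (p=9,w=4): C=11, w*C=4*11=44
  Job (p=9,w=3): C=20, w*C=3*20=60
  Job (p=7,w=2): C=27, w*C=2*27=54
  Job (p=8,w=2): C=35, w*C=2*35=70
  Job (p=5,w=1): C=40, w*C=1*40=40
Total weighted completion time = 272

272


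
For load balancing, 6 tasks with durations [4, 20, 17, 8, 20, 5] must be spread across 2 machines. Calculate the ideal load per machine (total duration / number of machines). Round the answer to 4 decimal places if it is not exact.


Total processing time = 4 + 20 + 17 + 8 + 20 + 5 = 74
Number of machines = 2
Ideal balanced load = 74 / 2 = 37.0

37.0


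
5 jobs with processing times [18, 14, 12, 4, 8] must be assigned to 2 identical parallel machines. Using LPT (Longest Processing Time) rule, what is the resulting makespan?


Sort jobs in decreasing order (LPT): [18, 14, 12, 8, 4]
Assign each job to the least loaded machine:
  Machine 1: jobs [18, 8, 4], load = 30
  Machine 2: jobs [14, 12], load = 26
Makespan = max load = 30

30


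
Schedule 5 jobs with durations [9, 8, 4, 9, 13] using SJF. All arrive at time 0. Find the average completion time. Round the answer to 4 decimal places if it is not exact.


SJF order (ascending): [4, 8, 9, 9, 13]
Completion times:
  Job 1: burst=4, C=4
  Job 2: burst=8, C=12
  Job 3: burst=9, C=21
  Job 4: burst=9, C=30
  Job 5: burst=13, C=43
Average completion = 110/5 = 22.0

22.0


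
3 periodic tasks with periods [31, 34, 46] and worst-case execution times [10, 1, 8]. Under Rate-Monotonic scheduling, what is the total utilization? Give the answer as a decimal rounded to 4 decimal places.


Compute individual utilizations (exact fractions):
  Task 1: C/T = 10/31 (approx. 0.3226)
  Task 2: C/T = 1/34 (approx. 0.0294)
  Task 3: C/T = 8/46 = 4/23 (approx. 0.1739)
Total utilization U = 10/31 + 1/34 + 4/23 = 12749/24242
Rounded to 4 decimal places: U = 0.5259
RM (Liu & Layland) bound for 3 tasks = 0.779763; compare with U = 12749/24242 (approx. 0.525905)
U <= bound, so schedulable by RM sufficient condition.

0.5259


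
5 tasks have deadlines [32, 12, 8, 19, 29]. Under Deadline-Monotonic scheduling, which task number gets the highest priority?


Sort tasks by relative deadline (ascending):
  Task 3: deadline = 8
  Task 2: deadline = 12
  Task 4: deadline = 19
  Task 5: deadline = 29
  Task 1: deadline = 32
Priority order (highest first): [3, 2, 4, 5, 1]
Highest priority task = 3

3


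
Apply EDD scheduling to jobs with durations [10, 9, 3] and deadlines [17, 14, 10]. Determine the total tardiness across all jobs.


Sort by due date (EDD order): [(3, 10), (9, 14), (10, 17)]
Compute completion times and tardiness:
  Job 1: p=3, d=10, C=3, tardiness=max(0,3-10)=0
  Job 2: p=9, d=14, C=12, tardiness=max(0,12-14)=0
  Job 3: p=10, d=17, C=22, tardiness=max(0,22-17)=5
Total tardiness = 5

5


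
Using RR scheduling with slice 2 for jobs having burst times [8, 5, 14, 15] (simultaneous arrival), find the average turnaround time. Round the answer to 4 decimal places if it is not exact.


Time quantum = 2
Execution trace:
  J1 runs 2 units, time = 2
  J2 runs 2 units, time = 4
  J3 runs 2 units, time = 6
  J4 runs 2 units, time = 8
  J1 runs 2 units, time = 10
  J2 runs 2 units, time = 12
  J3 runs 2 units, time = 14
  J4 runs 2 units, time = 16
  J1 runs 2 units, time = 18
  J2 runs 1 units, time = 19
  J3 runs 2 units, time = 21
  J4 runs 2 units, time = 23
  J1 runs 2 units, time = 25
  J3 runs 2 units, time = 27
  J4 runs 2 units, time = 29
  J3 runs 2 units, time = 31
  J4 runs 2 units, time = 33
  J3 runs 2 units, time = 35
  J4 runs 2 units, time = 37
  J3 runs 2 units, time = 39
  J4 runs 2 units, time = 41
  J4 runs 1 units, time = 42
Finish times: [25, 19, 39, 42]
Average turnaround = 125/4 = 31.25

31.25


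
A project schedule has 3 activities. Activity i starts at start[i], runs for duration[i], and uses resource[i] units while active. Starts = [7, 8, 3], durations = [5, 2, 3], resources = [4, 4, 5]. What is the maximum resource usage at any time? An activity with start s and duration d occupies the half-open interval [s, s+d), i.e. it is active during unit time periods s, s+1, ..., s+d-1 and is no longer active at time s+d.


Each activity i is active on [start_i, start_i + duration_i).
Compute total resource usage per time slot:
  t=0: active resources = [], total = 0
  t=1: active resources = [], total = 0
  t=2: active resources = [], total = 0
  t=3: active resources = [5], total = 5
  t=4: active resources = [5], total = 5
  t=5: active resources = [5], total = 5
  t=6: active resources = [], total = 0
  t=7: active resources = [4], total = 4
  t=8: active resources = [4, 4], total = 8
  t=9: active resources = [4, 4], total = 8
  t=10: active resources = [4], total = 4
  t=11: active resources = [4], total = 4
Peak resource demand = 8

8


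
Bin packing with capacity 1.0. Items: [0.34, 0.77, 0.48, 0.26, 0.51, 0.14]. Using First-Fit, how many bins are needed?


Place items sequentially using First-Fit:
  Item 0.34 -> new Bin 1
  Item 0.77 -> new Bin 2
  Item 0.48 -> Bin 1 (now 0.82)
  Item 0.26 -> new Bin 3
  Item 0.51 -> Bin 3 (now 0.77)
  Item 0.14 -> Bin 1 (now 0.96)
Total bins used = 3

3


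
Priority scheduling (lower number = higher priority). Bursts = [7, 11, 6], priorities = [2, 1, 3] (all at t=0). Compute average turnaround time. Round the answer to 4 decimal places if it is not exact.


Sort by priority (ascending = highest first):
Order: [(1, 11), (2, 7), (3, 6)]
Completion times:
  Priority 1, burst=11, C=11
  Priority 2, burst=7, C=18
  Priority 3, burst=6, C=24
Average turnaround = 53/3 = 17.6667

17.6667


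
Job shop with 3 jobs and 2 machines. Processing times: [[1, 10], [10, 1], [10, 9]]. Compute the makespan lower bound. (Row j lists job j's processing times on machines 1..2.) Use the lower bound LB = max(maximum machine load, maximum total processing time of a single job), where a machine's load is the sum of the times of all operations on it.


Machine loads:
  Machine 1: 1 + 10 + 10 = 21
  Machine 2: 10 + 1 + 9 = 20
Max machine load = 21
Job totals:
  Job 1: 11
  Job 2: 11
  Job 3: 19
Max job total = 19
Lower bound = max(21, 19) = 21

21


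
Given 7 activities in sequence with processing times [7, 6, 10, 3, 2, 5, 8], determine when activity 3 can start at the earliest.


Activity 3 starts after activities 1 through 2 complete.
Predecessor durations: [7, 6]
ES = 7 + 6 = 13

13


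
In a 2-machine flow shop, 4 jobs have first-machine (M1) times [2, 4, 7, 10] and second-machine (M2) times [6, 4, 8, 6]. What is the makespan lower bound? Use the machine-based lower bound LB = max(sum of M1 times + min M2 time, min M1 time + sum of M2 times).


LB1 = sum(M1 times) + min(M2 times) = 23 + 4 = 27
LB2 = min(M1 times) + sum(M2 times) = 2 + 24 = 26
Lower bound = max(LB1, LB2) = max(27, 26) = 27

27


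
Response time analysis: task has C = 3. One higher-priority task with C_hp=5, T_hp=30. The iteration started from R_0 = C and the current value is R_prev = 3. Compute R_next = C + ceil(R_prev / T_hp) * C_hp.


R_next = C + ceil(R_prev / T_hp) * C_hp
ceil(3 / 30) = ceil(0.1) = 1
Interference = 1 * 5 = 5
R_next = 3 + 5 = 8

8


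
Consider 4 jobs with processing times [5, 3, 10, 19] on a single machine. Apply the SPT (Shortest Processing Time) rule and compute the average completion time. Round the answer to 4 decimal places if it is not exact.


Sort jobs by processing time (SPT order): [3, 5, 10, 19]
Compute completion times sequentially:
  Job 1: processing = 3, completes at 3
  Job 2: processing = 5, completes at 8
  Job 3: processing = 10, completes at 18
  Job 4: processing = 19, completes at 37
Sum of completion times = 66
Average completion time = 66/4 = 16.5

16.5


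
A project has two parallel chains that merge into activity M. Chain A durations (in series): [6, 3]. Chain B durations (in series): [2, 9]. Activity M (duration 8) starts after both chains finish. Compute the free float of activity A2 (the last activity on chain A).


ES(A2) = sum of predecessors on chain A = 6
EF(A2) = ES + duration = 6 + 3 = 9
Successor of A2 is M. ES(M) = max(sum(A), sum(B)) = max(9, 11) = 11
Free float = ES(successor) - EF(current) = 11 - 9 = 2

2


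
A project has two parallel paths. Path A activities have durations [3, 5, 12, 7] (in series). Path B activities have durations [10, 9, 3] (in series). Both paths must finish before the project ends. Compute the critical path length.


Path A total = 3 + 5 + 12 + 7 = 27
Path B total = 10 + 9 + 3 = 22
Critical path = longest path = max(27, 22) = 27

27


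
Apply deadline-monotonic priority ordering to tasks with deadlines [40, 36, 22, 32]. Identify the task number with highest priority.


Sort tasks by relative deadline (ascending):
  Task 3: deadline = 22
  Task 4: deadline = 32
  Task 2: deadline = 36
  Task 1: deadline = 40
Priority order (highest first): [3, 4, 2, 1]
Highest priority task = 3

3


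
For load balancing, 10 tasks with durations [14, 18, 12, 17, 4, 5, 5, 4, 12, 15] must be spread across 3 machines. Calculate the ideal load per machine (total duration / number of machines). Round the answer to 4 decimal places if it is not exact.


Total processing time = 14 + 18 + 12 + 17 + 4 + 5 + 5 + 4 + 12 + 15 = 106
Number of machines = 3
Ideal balanced load = 106 / 3 = 35.3333

35.3333


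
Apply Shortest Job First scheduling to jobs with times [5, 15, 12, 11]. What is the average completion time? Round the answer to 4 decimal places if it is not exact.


SJF order (ascending): [5, 11, 12, 15]
Completion times:
  Job 1: burst=5, C=5
  Job 2: burst=11, C=16
  Job 3: burst=12, C=28
  Job 4: burst=15, C=43
Average completion = 92/4 = 23.0

23.0


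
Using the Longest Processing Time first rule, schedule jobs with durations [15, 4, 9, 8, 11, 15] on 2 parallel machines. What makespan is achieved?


Sort jobs in decreasing order (LPT): [15, 15, 11, 9, 8, 4]
Assign each job to the least loaded machine:
  Machine 1: jobs [15, 11, 4], load = 30
  Machine 2: jobs [15, 9, 8], load = 32
Makespan = max load = 32

32


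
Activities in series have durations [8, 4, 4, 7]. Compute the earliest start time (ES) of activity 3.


Activity 3 starts after activities 1 through 2 complete.
Predecessor durations: [8, 4]
ES = 8 + 4 = 12

12


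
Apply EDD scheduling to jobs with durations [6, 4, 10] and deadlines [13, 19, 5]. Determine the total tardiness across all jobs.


Sort by due date (EDD order): [(10, 5), (6, 13), (4, 19)]
Compute completion times and tardiness:
  Job 1: p=10, d=5, C=10, tardiness=max(0,10-5)=5
  Job 2: p=6, d=13, C=16, tardiness=max(0,16-13)=3
  Job 3: p=4, d=19, C=20, tardiness=max(0,20-19)=1
Total tardiness = 9

9


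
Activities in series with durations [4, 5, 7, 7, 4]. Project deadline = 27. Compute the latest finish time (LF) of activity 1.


LF(activity 1) = deadline - sum of successor durations
Successors: activities 2 through 5 with durations [5, 7, 7, 4]
Sum of successor durations = 23
LF = 27 - 23 = 4

4


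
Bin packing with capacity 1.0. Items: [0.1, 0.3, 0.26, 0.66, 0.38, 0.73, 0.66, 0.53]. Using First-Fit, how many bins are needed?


Place items sequentially using First-Fit:
  Item 0.1 -> new Bin 1
  Item 0.3 -> Bin 1 (now 0.4)
  Item 0.26 -> Bin 1 (now 0.66)
  Item 0.66 -> new Bin 2
  Item 0.38 -> new Bin 3
  Item 0.73 -> new Bin 4
  Item 0.66 -> new Bin 5
  Item 0.53 -> Bin 3 (now 0.91)
Total bins used = 5

5


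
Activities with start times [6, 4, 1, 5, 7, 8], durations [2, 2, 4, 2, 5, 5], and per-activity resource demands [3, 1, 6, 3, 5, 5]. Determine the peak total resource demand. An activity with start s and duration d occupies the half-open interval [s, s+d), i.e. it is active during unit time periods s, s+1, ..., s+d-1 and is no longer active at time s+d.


Each activity i is active on [start_i, start_i + duration_i).
Compute total resource usage per time slot:
  t=0: active resources = [], total = 0
  t=1: active resources = [6], total = 6
  t=2: active resources = [6], total = 6
  t=3: active resources = [6], total = 6
  t=4: active resources = [1, 6], total = 7
  t=5: active resources = [1, 3], total = 4
  t=6: active resources = [3, 3], total = 6
  t=7: active resources = [3, 5], total = 8
  t=8: active resources = [5, 5], total = 10
  t=9: active resources = [5, 5], total = 10
  t=10: active resources = [5, 5], total = 10
  t=11: active resources = [5, 5], total = 10
  t=12: active resources = [5], total = 5
Peak resource demand = 10

10


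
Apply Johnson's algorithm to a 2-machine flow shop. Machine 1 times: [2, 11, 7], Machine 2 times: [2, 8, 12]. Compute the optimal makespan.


Apply Johnson's rule:
  Group 1 (a <= b): [(1, 2, 2), (3, 7, 12)]
  Group 2 (a > b): [(2, 11, 8)]
Optimal job order: [1, 3, 2]
Schedule:
  Job 1: M1 done at 2, M2 done at 4
  Job 3: M1 done at 9, M2 done at 21
  Job 2: M1 done at 20, M2 done at 29
Makespan = 29

29


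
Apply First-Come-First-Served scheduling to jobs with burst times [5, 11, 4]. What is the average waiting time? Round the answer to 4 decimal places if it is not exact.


FCFS order (as given): [5, 11, 4]
Waiting times:
  Job 1: wait = 0
  Job 2: wait = 5
  Job 3: wait = 16
Sum of waiting times = 21
Average waiting time = 21/3 = 7.0

7.0


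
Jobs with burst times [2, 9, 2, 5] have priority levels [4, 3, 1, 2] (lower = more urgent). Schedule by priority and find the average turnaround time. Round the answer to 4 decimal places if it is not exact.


Sort by priority (ascending = highest first):
Order: [(1, 2), (2, 5), (3, 9), (4, 2)]
Completion times:
  Priority 1, burst=2, C=2
  Priority 2, burst=5, C=7
  Priority 3, burst=9, C=16
  Priority 4, burst=2, C=18
Average turnaround = 43/4 = 10.75

10.75


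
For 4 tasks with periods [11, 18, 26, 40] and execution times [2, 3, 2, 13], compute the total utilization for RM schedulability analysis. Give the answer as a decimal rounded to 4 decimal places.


Compute individual utilizations (exact fractions):
  Task 1: C/T = 2/11 (approx. 0.1818)
  Task 2: C/T = 3/18 = 1/6 (approx. 0.1667)
  Task 3: C/T = 2/26 = 1/13 (approx. 0.0769)
  Task 4: C/T = 13/40 (approx. 0.325)
Total utilization U = 2/11 + 1/6 + 1/13 + 13/40 = 12877/17160
Rounded to 4 decimal places: U = 0.7504
RM (Liu & Layland) bound for 4 tasks = 0.756828; compare with U = 12877/17160 (approx. 0.750408)
U <= bound, so schedulable by RM sufficient condition.

0.7504


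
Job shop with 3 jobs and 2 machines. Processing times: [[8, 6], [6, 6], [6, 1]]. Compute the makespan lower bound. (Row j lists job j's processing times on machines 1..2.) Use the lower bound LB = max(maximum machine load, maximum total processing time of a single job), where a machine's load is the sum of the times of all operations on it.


Machine loads:
  Machine 1: 8 + 6 + 6 = 20
  Machine 2: 6 + 6 + 1 = 13
Max machine load = 20
Job totals:
  Job 1: 14
  Job 2: 12
  Job 3: 7
Max job total = 14
Lower bound = max(20, 14) = 20

20


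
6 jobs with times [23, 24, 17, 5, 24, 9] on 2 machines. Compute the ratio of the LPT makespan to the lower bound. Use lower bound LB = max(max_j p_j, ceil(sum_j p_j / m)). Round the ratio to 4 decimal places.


LPT order: [24, 24, 23, 17, 9, 5]
Machine loads after assignment: [52, 50]
LPT makespan = 52
Lower bound = max(max_job, ceil(total/2)) = max(24, 51) = 51
Ratio = 52 / 51 = 1.0196

1.0196


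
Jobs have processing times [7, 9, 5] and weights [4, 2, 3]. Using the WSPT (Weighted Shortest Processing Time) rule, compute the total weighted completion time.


Compute p/w ratios and sort ascending (WSPT): [(5, 3), (7, 4), (9, 2)]
Compute weighted completion times:
  Job (p=5,w=3): C=5, w*C=3*5=15
  Job (p=7,w=4): C=12, w*C=4*12=48
  Job (p=9,w=2): C=21, w*C=2*21=42
Total weighted completion time = 105

105


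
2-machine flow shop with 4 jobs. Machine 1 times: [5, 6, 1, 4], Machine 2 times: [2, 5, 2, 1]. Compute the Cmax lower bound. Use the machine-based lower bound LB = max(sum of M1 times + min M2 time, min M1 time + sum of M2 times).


LB1 = sum(M1 times) + min(M2 times) = 16 + 1 = 17
LB2 = min(M1 times) + sum(M2 times) = 1 + 10 = 11
Lower bound = max(LB1, LB2) = max(17, 11) = 17

17


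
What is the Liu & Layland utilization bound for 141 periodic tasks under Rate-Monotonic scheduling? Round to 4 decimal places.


Compute 2^(1/141) = 1.0049280405
Subtract 1: 1.0049280405 - 1 = 0.0049280405
Multiply by n: 141 * 0.0049280405 = 0.6948537105
Round to 4 dp: 0.6949

0.6949


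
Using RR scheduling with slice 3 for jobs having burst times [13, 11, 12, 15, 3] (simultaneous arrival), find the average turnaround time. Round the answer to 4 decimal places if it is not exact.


Time quantum = 3
Execution trace:
  J1 runs 3 units, time = 3
  J2 runs 3 units, time = 6
  J3 runs 3 units, time = 9
  J4 runs 3 units, time = 12
  J5 runs 3 units, time = 15
  J1 runs 3 units, time = 18
  J2 runs 3 units, time = 21
  J3 runs 3 units, time = 24
  J4 runs 3 units, time = 27
  J1 runs 3 units, time = 30
  J2 runs 3 units, time = 33
  J3 runs 3 units, time = 36
  J4 runs 3 units, time = 39
  J1 runs 3 units, time = 42
  J2 runs 2 units, time = 44
  J3 runs 3 units, time = 47
  J4 runs 3 units, time = 50
  J1 runs 1 units, time = 51
  J4 runs 3 units, time = 54
Finish times: [51, 44, 47, 54, 15]
Average turnaround = 211/5 = 42.2

42.2


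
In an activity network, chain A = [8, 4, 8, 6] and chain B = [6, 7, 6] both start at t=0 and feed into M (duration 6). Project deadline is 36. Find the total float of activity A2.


Forward pass: ES(A2) = sum of predecessors on chain A = 8
EF = ES + duration = 8 + 4 = 12
Backward pass: LF(M) = deadline = 36; LS(M) = 36 - 6 = 30
LF(A2) = LS(M) - sum(successors on chain A) = 30 - 14 = 16
LS = LF - duration = 16 - 4 = 12
Total float = LS - ES = 12 - 8 = 4

4


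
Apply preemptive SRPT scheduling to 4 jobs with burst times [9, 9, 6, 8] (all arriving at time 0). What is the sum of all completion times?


Since all jobs arrive at t=0, SRPT equals SPT ordering.
SPT order: [6, 8, 9, 9]
Completion times:
  Job 1: p=6, C=6
  Job 2: p=8, C=14
  Job 3: p=9, C=23
  Job 4: p=9, C=32
Total completion time = 6 + 14 + 23 + 32 = 75

75


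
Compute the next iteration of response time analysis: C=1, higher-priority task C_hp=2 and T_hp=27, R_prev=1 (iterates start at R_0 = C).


R_next = C + ceil(R_prev / T_hp) * C_hp
ceil(1 / 27) = ceil(0.037) = 1
Interference = 1 * 2 = 2
R_next = 1 + 2 = 3

3


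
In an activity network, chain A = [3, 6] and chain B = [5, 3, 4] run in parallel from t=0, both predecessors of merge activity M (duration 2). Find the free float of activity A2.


ES(A2) = sum of predecessors on chain A = 3
EF(A2) = ES + duration = 3 + 6 = 9
Successor of A2 is M. ES(M) = max(sum(A), sum(B)) = max(9, 12) = 12
Free float = ES(successor) - EF(current) = 12 - 9 = 3

3


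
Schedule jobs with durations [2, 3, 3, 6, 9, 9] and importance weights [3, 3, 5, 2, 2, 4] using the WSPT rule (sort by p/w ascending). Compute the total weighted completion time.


Compute p/w ratios and sort ascending (WSPT): [(3, 5), (2, 3), (3, 3), (9, 4), (6, 2), (9, 2)]
Compute weighted completion times:
  Job (p=3,w=5): C=3, w*C=5*3=15
  Job (p=2,w=3): C=5, w*C=3*5=15
  Job (p=3,w=3): C=8, w*C=3*8=24
  Job (p=9,w=4): C=17, w*C=4*17=68
  Job (p=6,w=2): C=23, w*C=2*23=46
  Job (p=9,w=2): C=32, w*C=2*32=64
Total weighted completion time = 232

232


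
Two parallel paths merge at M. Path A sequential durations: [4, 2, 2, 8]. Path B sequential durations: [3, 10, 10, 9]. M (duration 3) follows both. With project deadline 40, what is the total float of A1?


Forward pass: ES(A1) = sum of predecessors on chain A = 0
EF = ES + duration = 0 + 4 = 4
Backward pass: LF(M) = deadline = 40; LS(M) = 40 - 3 = 37
LF(A1) = LS(M) - sum(successors on chain A) = 37 - 12 = 25
LS = LF - duration = 25 - 4 = 21
Total float = LS - ES = 21 - 0 = 21

21


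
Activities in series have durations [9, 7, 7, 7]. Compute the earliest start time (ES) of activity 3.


Activity 3 starts after activities 1 through 2 complete.
Predecessor durations: [9, 7]
ES = 9 + 7 = 16

16


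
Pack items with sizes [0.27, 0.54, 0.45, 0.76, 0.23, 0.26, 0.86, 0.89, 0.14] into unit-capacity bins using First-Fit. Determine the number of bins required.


Place items sequentially using First-Fit:
  Item 0.27 -> new Bin 1
  Item 0.54 -> Bin 1 (now 0.81)
  Item 0.45 -> new Bin 2
  Item 0.76 -> new Bin 3
  Item 0.23 -> Bin 2 (now 0.68)
  Item 0.26 -> Bin 2 (now 0.94)
  Item 0.86 -> new Bin 4
  Item 0.89 -> new Bin 5
  Item 0.14 -> Bin 1 (now 0.95)
Total bins used = 5

5


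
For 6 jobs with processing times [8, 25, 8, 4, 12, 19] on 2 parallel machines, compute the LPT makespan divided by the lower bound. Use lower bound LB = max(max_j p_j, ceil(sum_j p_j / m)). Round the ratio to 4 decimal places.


LPT order: [25, 19, 12, 8, 8, 4]
Machine loads after assignment: [37, 39]
LPT makespan = 39
Lower bound = max(max_job, ceil(total/2)) = max(25, 38) = 38
Ratio = 39 / 38 = 1.0263

1.0263


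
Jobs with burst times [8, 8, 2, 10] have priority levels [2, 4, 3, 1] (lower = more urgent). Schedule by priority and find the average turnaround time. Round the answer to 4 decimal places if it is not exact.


Sort by priority (ascending = highest first):
Order: [(1, 10), (2, 8), (3, 2), (4, 8)]
Completion times:
  Priority 1, burst=10, C=10
  Priority 2, burst=8, C=18
  Priority 3, burst=2, C=20
  Priority 4, burst=8, C=28
Average turnaround = 76/4 = 19.0

19.0


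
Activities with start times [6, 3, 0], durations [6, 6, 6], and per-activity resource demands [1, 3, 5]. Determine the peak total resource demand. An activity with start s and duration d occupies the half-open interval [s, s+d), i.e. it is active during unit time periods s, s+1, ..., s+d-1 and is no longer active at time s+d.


Each activity i is active on [start_i, start_i + duration_i).
Compute total resource usage per time slot:
  t=0: active resources = [5], total = 5
  t=1: active resources = [5], total = 5
  t=2: active resources = [5], total = 5
  t=3: active resources = [3, 5], total = 8
  t=4: active resources = [3, 5], total = 8
  t=5: active resources = [3, 5], total = 8
  t=6: active resources = [1, 3], total = 4
  t=7: active resources = [1, 3], total = 4
  t=8: active resources = [1, 3], total = 4
  t=9: active resources = [1], total = 1
  t=10: active resources = [1], total = 1
  t=11: active resources = [1], total = 1
Peak resource demand = 8

8


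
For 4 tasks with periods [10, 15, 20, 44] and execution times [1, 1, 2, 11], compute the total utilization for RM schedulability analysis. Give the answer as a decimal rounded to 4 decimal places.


Compute individual utilizations (exact fractions):
  Task 1: C/T = 1/10 (approx. 0.1)
  Task 2: C/T = 1/15 (approx. 0.0667)
  Task 3: C/T = 2/20 = 1/10 (approx. 0.1)
  Task 4: C/T = 11/44 = 1/4 (approx. 0.25)
Total utilization U = 1/10 + 1/15 + 1/10 + 1/4 = 31/60
Rounded to 4 decimal places: U = 0.5167
RM (Liu & Layland) bound for 4 tasks = 0.756828; compare with U = 31/60 (approx. 0.516667)
U <= bound, so schedulable by RM sufficient condition.

0.5167


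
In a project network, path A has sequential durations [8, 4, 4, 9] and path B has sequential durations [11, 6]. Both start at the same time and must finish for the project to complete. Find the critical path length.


Path A total = 8 + 4 + 4 + 9 = 25
Path B total = 11 + 6 = 17
Critical path = longest path = max(25, 17) = 25

25


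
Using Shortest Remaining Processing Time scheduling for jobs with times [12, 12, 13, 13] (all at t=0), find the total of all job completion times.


Since all jobs arrive at t=0, SRPT equals SPT ordering.
SPT order: [12, 12, 13, 13]
Completion times:
  Job 1: p=12, C=12
  Job 2: p=12, C=24
  Job 3: p=13, C=37
  Job 4: p=13, C=50
Total completion time = 12 + 24 + 37 + 50 = 123

123


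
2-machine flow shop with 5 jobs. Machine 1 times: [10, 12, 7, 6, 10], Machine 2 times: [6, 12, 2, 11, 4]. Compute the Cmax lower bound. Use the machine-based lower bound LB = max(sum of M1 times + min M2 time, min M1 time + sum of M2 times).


LB1 = sum(M1 times) + min(M2 times) = 45 + 2 = 47
LB2 = min(M1 times) + sum(M2 times) = 6 + 35 = 41
Lower bound = max(LB1, LB2) = max(47, 41) = 47

47


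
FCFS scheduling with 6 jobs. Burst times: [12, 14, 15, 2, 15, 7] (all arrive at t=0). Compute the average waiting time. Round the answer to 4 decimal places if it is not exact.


FCFS order (as given): [12, 14, 15, 2, 15, 7]
Waiting times:
  Job 1: wait = 0
  Job 2: wait = 12
  Job 3: wait = 26
  Job 4: wait = 41
  Job 5: wait = 43
  Job 6: wait = 58
Sum of waiting times = 180
Average waiting time = 180/6 = 30.0

30.0


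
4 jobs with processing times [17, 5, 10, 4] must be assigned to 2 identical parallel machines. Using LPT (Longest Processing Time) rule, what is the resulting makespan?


Sort jobs in decreasing order (LPT): [17, 10, 5, 4]
Assign each job to the least loaded machine:
  Machine 1: jobs [17], load = 17
  Machine 2: jobs [10, 5, 4], load = 19
Makespan = max load = 19

19


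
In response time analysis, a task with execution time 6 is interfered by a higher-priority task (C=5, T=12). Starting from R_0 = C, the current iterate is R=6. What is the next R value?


R_next = C + ceil(R_prev / T_hp) * C_hp
ceil(6 / 12) = ceil(0.5) = 1
Interference = 1 * 5 = 5
R_next = 6 + 5 = 11

11


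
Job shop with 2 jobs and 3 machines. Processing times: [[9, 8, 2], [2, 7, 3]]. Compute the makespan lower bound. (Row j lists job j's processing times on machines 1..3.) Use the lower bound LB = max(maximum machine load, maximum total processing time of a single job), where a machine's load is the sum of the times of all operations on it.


Machine loads:
  Machine 1: 9 + 2 = 11
  Machine 2: 8 + 7 = 15
  Machine 3: 2 + 3 = 5
Max machine load = 15
Job totals:
  Job 1: 19
  Job 2: 12
Max job total = 19
Lower bound = max(15, 19) = 19

19
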